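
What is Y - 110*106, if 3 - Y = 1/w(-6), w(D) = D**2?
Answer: -419653/36 ≈ -11657.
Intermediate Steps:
Y = 107/36 (Y = 3 - 1/((-6)**2) = 3 - 1/36 = 107/36 ≈ 2.9722)
Y - 110*106 = 107/36 - 110*106 = 107/36 - 11660 = -419653/36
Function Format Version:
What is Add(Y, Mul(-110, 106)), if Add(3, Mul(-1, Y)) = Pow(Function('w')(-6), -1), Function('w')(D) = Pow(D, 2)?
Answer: Rational(-419653, 36) ≈ -11657.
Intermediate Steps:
Y = Rational(107, 36) (Y = Add(3, Mul(-1, Pow(Pow(-6, 2), -1))) = Add(3, Mul(-1, Pow(36, -1))) = Add(3, Mul(-1, Rational(1, 36))) = Add(3, Rational(-1, 36)) = Rational(107, 36) ≈ 2.9722)
Add(Y, Mul(-110, 106)) = Add(Rational(107, 36), Mul(-110, 106)) = Add(Rational(107, 36), -11660) = Rational(-419653, 36)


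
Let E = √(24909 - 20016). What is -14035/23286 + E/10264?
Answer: -14035/23286 + √4893/10264 ≈ -0.59591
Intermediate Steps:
E = √4893 ≈ 69.950
-14035/23286 + E/10264 = -14035/23286 + √4893/10264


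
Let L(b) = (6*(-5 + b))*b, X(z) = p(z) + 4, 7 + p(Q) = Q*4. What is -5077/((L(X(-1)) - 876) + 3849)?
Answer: -5077/3477 ≈ -1.4602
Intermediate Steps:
p(Q) = -7 + 4*Q (p(Q) = -7 + Q*4 = -7 + 4*Q)
X(z) = -3 + 4*z (X(z) = (-7 + 4*z) + 4 = -3 + 4*z)
L(b) = b*(-30 + 6*b) (L(b) = (-30 + 6*b)*b = b*(-30 + 6*b))
-5077/((L(X(-1)) - 876) + 3849) = -5077/((6*(-3 + 4*(-1))*(-5 + (-3 + 4*(-1))) - 876) + 3849) = -5077/((6*(-3 - 4)*(-5 + (-3 - 4)) - 876) + 3849) = -5077/((6*(-7)*(-5 - 7) - 876) + 3849) = -5077/((6*(-7)*(-12) - 876) + 3849) = -5077/((504 - 876) + 3849) = -5077/(-372 + 3849) = -5077/3477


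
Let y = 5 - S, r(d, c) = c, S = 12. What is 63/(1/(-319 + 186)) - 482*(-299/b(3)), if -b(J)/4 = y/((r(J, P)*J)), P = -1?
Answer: -333483/14 ≈ -23820.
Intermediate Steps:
y = -7 (y = 5 - 1*12 = 5 - 12 = -7)
b(J) = -28/J (b(J) = -(-28)/((-J)) = -(-28)*(-1/J) = -28/J)
63/(1/(-319 + 186)) - 482*(-299/b(3)) = 63/(1/(-319 + 186)) - 482/(-28/3/(-299)) = 63/(1/(-133)) - 482/(-28*⅓*(-1/299)) = 63/(-1/133) - 482/((-28/3*(-1/299))) = 63*(-133) - 482/28/897 = -8379 - 482*897/28 = -8379 - 216177/14 = -333483/14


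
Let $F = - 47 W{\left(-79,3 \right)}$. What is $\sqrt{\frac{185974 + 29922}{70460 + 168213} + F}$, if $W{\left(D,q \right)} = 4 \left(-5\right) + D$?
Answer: $\frac{\sqrt{265108747268645}}{238673} \approx 68.219$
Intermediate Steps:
$W{\left(D,q \right)} = -20 + D$
$F = 4653$ ($F = - 47 \left(-20 - 79\right) = \left(-47\right) \left(-99\right) = 4653$)
$\sqrt{\frac{185974 + 29922}{70460 + 168213} + F} = \sqrt{\frac{185974 + 29922}{70460 + 168213} + 4653} = \sqrt{\frac{215896}{238673} + 4653} = \sqrt{\frac{1110761365}{238673}} = \frac{\sqrt{265108747268645}}{238673}$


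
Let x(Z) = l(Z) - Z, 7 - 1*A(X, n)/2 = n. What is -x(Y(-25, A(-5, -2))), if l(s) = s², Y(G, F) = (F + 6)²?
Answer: -331200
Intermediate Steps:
A(X, n) = 14 - 2*n
Y(G, F) = (6 + F)²
x(Z) = Z² - Z
-x(Y(-25, A(-5, -2))) = -(6 + (14 - 2*(-2)))²*(-1 + (6 + (14 - 2*(-2)))²) = -(6 + (14 + 4))²*(-1 + (6 + (14 + 4))²) = -(6 + 18)²*(-1 + (6 + 18)²) = -24²*(-1 + 24²) = -576*(-1 + 576) = -576*575 = -1*331200 = -331200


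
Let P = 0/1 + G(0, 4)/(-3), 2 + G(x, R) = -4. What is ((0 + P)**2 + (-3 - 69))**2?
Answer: 4624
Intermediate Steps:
G(x, R) = -6 (G(x, R) = -2 - 4 = -6)
P = 2 (P = 0/1 - 6/(-3) = 0*1 - 6*(-1/3) = 0 + 2 = 2)
((0 + P)**2 + (-3 - 69))**2 = ((0 + 2)**2 + (-3 - 69))**2 = (2**2 - 72)**2 = (4 - 72)**2 = (-68)**2 = 4624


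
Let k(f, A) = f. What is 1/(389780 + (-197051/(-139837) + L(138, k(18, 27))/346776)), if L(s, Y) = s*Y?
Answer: 4041009626/1575110455348337 ≈ 2.5655e-6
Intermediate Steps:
L(s, Y) = Y*s
1/(389780 + (-197051/(-139837) + L(138, k(18, 27))/346776)) = 1/(389780 + (-197051/(-139837) + (18*138)/346776)) = 1/(389780 + (-197051*(-1/139837) + 2484*(1/346776))) = 1/(389780 + (197051/139837 + 207/28898)) = 1/(389780 + 5723326057/4041009626) = 1/(1575110455348337/4041009626) = 4041009626/1575110455348337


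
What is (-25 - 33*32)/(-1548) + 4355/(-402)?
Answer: -15689/1548 ≈ -10.135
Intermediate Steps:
(-25 - 33*32)/(-1548) + 4355/(-402) = (-25 - 1056)*(-1/1548) + 4355*(-1/402) = -1081*(-1/1548) - 65/6 = 1081/1548 - 65/6 = -15689/1548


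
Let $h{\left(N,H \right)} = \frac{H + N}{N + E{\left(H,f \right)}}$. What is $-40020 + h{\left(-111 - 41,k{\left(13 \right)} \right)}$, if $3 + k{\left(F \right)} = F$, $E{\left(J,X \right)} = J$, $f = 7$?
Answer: $-40019$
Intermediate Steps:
$k{\left(F \right)} = -3 + F$
$h{\left(N,H \right)} = 1$ ($h{\left(N,H \right)} = \frac{H + N}{N + H} = \frac{H + N}{H + N} = 1$)
$-40020 + h{\left(-111 - 41,k{\left(13 \right)} \right)} = -40020 + 1 = -40019$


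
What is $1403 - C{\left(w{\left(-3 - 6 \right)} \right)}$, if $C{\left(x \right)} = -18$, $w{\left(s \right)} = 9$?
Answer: $1421$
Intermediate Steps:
$1403 - C{\left(w{\left(-3 - 6 \right)} \right)} = 1403 - -18 = 1403 + 18 = 1421$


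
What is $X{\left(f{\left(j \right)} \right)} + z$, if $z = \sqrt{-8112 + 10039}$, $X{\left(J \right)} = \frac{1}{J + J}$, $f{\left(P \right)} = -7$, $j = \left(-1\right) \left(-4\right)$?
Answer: $- \frac{1}{14} + \sqrt{1927} \approx 43.826$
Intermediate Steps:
$j = 4$
$X{\left(J \right)} = \frac{1}{2 J}$
$z = \sqrt{1927} \approx 43.898$
$X{\left(f{\left(j \right)} \right)} + z = \frac{1}{2 \left(-7\right)} + \sqrt{1927} = \frac{1}{2} \left(- \frac{1}{7}\right) + \sqrt{1927} = - \frac{1}{14} + \sqrt{1927}$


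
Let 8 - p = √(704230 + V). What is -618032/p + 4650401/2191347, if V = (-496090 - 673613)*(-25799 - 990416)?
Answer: 1842601676524155181/868263132993831639 + 21631120*√970343215/1188670438311 ≈ 2.6890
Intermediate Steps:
V = 1188669734145 (V = -1169703*(-1016215) = 1188669734145)
p = 8 - 35*√970343215 (p = 8 - √(704230 + 1188669734145) = 8 - √1188670438375 = 8 - 35*√970343215 ≈ -1.0903e+6)
-618032/p + 4650401/2191347 = -618032/(8 - 35*√970343215) + 4650401/2191347 = 4650401/2191347 - 618032/(8 - 35*√970343215)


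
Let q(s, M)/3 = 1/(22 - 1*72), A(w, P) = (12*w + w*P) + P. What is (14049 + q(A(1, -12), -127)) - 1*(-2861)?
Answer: 845497/50 ≈ 16910.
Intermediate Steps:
A(w, P) = P + 12*w + P*w (A(w, P) = (12*w + P*w) + P = P + 12*w + P*w)
q(s, M) = -3/50 (q(s, M) = 3/(22 - 1*72) = 3/(22 - 72) = 3/(-50) = 3*(-1/50) = -3/50)
(14049 + q(A(1, -12), -127)) - 1*(-2861) = (14049 - 3/50) - 1*(-2861) = 702447/50 + 2861 = 845497/50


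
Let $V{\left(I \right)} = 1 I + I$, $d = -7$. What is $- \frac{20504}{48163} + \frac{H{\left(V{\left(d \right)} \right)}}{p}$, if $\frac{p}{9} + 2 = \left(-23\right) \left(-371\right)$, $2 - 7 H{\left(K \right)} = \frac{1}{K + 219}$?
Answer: $- \frac{2259067245293}{5306496511995} \approx -0.42572$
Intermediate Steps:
$V{\left(I \right)} = 2 I$ ($V{\left(I \right)} = I + I = 2 I$)
$H{\left(K \right)} = \frac{2}{7} - \frac{1}{7 \left(219 + K\right)}$ ($H{\left(K \right)} = \frac{2}{7} - \frac{1}{7 \left(K + 219\right)} = \frac{2}{7} - \frac{1}{7 \left(219 + K\right)}$)
$p = 76779$ ($p = -18 + 9 \left(\left(-23\right) \left(-371\right)\right) = -18 + 9 \cdot 8533 = -18 + 76797 = 76779$)
$- \frac{20504}{48163} + \frac{H{\left(V{\left(d \right)} \right)}}{p} = - \frac{20504}{48163} + \frac{\frac{1}{7} \frac{1}{219 + 2 \left(-7\right)} \left(437 + 2 \cdot 2 \left(-7\right)\right)}{76779} = \left(-20504\right) \frac{1}{48163} + \frac{437 + 2 \left(-14\right)}{7 \left(219 - 14\right)} \frac{1}{76779} = - \frac{20504}{48163} + \frac{437 - 28}{7 \cdot 205} \cdot \frac{1}{76779} = - \frac{20504}{48163} + \frac{1}{7} \cdot \frac{1}{205} \cdot 409 \cdot \frac{1}{76779} = - \frac{20504}{48163} + \frac{409}{1435} \cdot \frac{1}{76779} = - \frac{20504}{48163} + \frac{409}{110177865} = - \frac{2259067245293}{5306496511995}$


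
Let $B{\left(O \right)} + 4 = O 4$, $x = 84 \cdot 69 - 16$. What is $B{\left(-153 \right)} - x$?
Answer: $-6396$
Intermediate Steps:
$x = 5780$ ($x = 5796 - 16 = 5780$)
$B{\left(O \right)} = -4 + 4 O$ ($B{\left(O \right)} = -4 + O 4 = -4 + 4 O$)
$B{\left(-153 \right)} - x = \left(-4 + 4 \left(-153\right)\right) - 5780 = \left(-4 - 612\right) - 5780 = -616 - 5780 = -6396$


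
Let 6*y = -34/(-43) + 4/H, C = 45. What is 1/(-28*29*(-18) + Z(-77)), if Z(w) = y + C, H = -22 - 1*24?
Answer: 989/14499845 ≈ 6.8208e-5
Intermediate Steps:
H = -46 (H = -22 - 24 = -46)
y = 116/989 (y = (-34/(-43) + 4/(-46))/6 = (-34*(-1/43) + 4*(-1/46))/6 = (34/43 - 2/23)/6 = (⅙)*(696/989) = 116/989 ≈ 0.11729)
Z(w) = 44621/989 (Z(w) = 116/989 + 45 = 44621/989)
1/(-28*29*(-18) + Z(-77)) = 1/(-28*29*(-18) + 44621/989) = 1/(-812*(-18) + 44621/989) = 1/(14616 + 44621/989) = 1/(14499845/989) = 989/14499845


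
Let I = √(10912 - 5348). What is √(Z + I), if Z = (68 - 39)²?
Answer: √(841 + 2*√1391) ≈ 30.259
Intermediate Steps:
Z = 841 (Z = 29² = 841)
I = 2*√1391 (I = √5564 = 2*√1391 ≈ 74.592)
√(Z + I) = √(841 + 2*√1391)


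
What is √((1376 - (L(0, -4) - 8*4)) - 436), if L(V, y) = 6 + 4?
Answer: √962 ≈ 31.016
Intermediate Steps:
L(V, y) = 10
√((1376 - (L(0, -4) - 8*4)) - 436) = √((1376 - (10 - 8*4)) - 436) = √((1376 - (10 - 32)) - 436) = √((1376 - 1*(-22)) - 436) = √((1376 + 22) - 436) = √(1398 - 436) = √962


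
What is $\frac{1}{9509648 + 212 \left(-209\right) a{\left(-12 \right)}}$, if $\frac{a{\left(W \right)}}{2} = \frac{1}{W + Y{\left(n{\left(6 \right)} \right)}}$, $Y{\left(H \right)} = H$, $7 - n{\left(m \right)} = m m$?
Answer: $\frac{41}{389984184} \approx 1.0513 \cdot 10^{-7}$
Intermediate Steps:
$n{\left(m \right)} = 7 - m^{2}$ ($n{\left(m \right)} = 7 - m m = 7 - m^{2}$)
$a{\left(W \right)} = \frac{2}{-29 + W}$ ($a{\left(W \right)} = \frac{2}{W + \left(7 - 6^{2}\right)} = \frac{2}{W + \left(7 - 36\right)} = \frac{2}{W - 29} = \frac{2}{-29 + W}$)
$\frac{1}{9509648 + 212 \left(-209\right) a{\left(-12 \right)}} = \frac{1}{9509648 + 212 \left(-209\right) \frac{2}{-29 - 12}} = \frac{1}{9509648 - 44308 \frac{2}{-41}} = \frac{1}{9509648 - 44308 \cdot 2 \left(- \frac{1}{41}\right)} = \frac{1}{9509648 - - \frac{88616}{41}} = \frac{1}{9509648 + \frac{88616}{41}} = \frac{1}{\frac{389984184}{41}} = \frac{41}{389984184}$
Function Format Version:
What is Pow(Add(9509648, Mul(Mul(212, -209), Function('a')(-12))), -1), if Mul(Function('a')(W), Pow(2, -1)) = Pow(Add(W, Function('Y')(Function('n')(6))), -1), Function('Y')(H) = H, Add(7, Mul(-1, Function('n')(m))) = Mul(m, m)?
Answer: Rational(41, 389984184) ≈ 1.0513e-7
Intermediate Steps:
Function('n')(m) = Add(7, Mul(-1, Pow(m, 2))) (Function('n')(m) = Add(7, Mul(-1, Mul(m, m))) = Add(7, Mul(-1, Pow(m, 2))))
Function('a')(W) = Mul(2, Pow(Add(-29, W), -1)) (Function('a')(W) = Mul(2, Pow(Add(W, Add(7, Mul(-1, Pow(6, 2)))), -1)) = Mul(2, Pow(Add(W, Add(7, Mul(-1, 36))), -1)) = Mul(2, Pow(Add(W, Add(7, -36)), -1)) = Mul(2, Pow(Add(W, -29), -1)) = Mul(2, Pow(Add(-29, W), -1)))
Pow(Add(9509648, Mul(Mul(212, -209), Function('a')(-12))), -1) = Pow(Add(9509648, Mul(Mul(212, -209), Mul(2, Pow(Add(-29, -12), -1)))), -1) = Pow(Add(9509648, Mul(-44308, Mul(2, Pow(-41, -1)))), -1) = Pow(Add(9509648, Mul(-44308, Mul(2, Rational(-1, 41)))), -1) = Pow(Add(9509648, Mul(-44308, Rational(-2, 41))), -1) = Pow(Add(9509648, Rational(88616, 41)), -1) = Pow(Rational(389984184, 41), -1) = Rational(41, 389984184)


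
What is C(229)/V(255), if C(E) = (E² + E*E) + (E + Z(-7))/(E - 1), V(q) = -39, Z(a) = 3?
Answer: -5978332/2223 ≈ -2689.3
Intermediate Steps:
C(E) = 2*E² + (3 + E)/(-1 + E) (C(E) = (E² + E*E) + (E + 3)/(E - 1) = (E² + E²) + (3 + E)/(-1 + E) = 2*E² + (3 + E)/(-1 + E))
C(229)/V(255) = ((3 + 229 - 2*229² + 2*229³)/(-1 + 229))/(-39) = ((3 + 229 - 2*52441 + 2*12008989)/228)*(-1/39) = ((3 + 229 - 104882 + 24017978)/228)*(-1/39) = ((1/228)*23913328)*(-1/39) = (5978332/57)*(-1/39) = -5978332/2223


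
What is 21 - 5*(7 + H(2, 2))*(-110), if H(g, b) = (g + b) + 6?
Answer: 9371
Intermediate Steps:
H(g, b) = 6 + b + g (H(g, b) = (b + g) + 6 = 6 + b + g)
21 - 5*(7 + H(2, 2))*(-110) = 21 - 5*(7 + (6 + 2 + 2))*(-110) = 21 - 5*(7 + 10)*(-110) = 21 - 5*17*(-110) = 21 - 85*(-110) = 21 + 9350 = 9371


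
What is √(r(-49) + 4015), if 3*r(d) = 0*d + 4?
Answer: √36147/3 ≈ 63.375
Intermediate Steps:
r(d) = 4/3 (r(d) = (0*d + 4)/3 = (0 + 4)/3 = (⅓)*4 = 4/3)
√(r(-49) + 4015) = √(4/3 + 4015) = √(12049/3) = √36147/3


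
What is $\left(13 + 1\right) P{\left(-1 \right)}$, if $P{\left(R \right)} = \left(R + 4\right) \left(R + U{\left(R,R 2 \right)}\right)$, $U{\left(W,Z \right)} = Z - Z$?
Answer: $-42$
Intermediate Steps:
$U{\left(W,Z \right)} = 0$
$P{\left(R \right)} = R \left(4 + R\right)$ ($P{\left(R \right)} = \left(R + 4\right) \left(R + 0\right) = \left(4 + R\right) R = R \left(4 + R\right)$)
$\left(13 + 1\right) P{\left(-1 \right)} = \left(13 + 1\right) \left(- (4 - 1)\right) = 14 \left(\left(-1\right) 3\right) = 14 \left(-3\right) = -42$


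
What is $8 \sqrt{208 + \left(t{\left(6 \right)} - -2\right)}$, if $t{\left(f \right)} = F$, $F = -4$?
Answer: $8 \sqrt{206} \approx 114.82$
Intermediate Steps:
$t{\left(f \right)} = -4$
$8 \sqrt{208 + \left(t{\left(6 \right)} - -2\right)} = 8 \sqrt{208 - 2} = 8 \sqrt{206}$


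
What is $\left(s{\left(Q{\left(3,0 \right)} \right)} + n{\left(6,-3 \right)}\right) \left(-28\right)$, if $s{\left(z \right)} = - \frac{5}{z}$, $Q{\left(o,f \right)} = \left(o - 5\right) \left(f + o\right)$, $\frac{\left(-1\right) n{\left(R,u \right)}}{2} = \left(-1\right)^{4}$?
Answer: $\frac{98}{3} \approx 32.667$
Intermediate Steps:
$n{\left(R,u \right)} = -2$ ($n{\left(R,u \right)} = - 2 \left(-1\right)^{4} = \left(-2\right) 1 = -2$)
$Q{\left(o,f \right)} = \left(-5 + o\right) \left(f + o\right)$
$\left(s{\left(Q{\left(3,0 \right)} \right)} + n{\left(6,-3 \right)}\right) \left(-28\right) = \left(- \frac{5}{3^{2} - 0 - 15 + 0 \cdot 3} - 2\right) \left(-28\right) = \left(- \frac{5}{9 + 0 - 15 + 0} - 2\right) \left(-28\right) = \left(- \frac{5}{-6} - 2\right) \left(-28\right) = \left(\left(-5\right) \left(- \frac{1}{6}\right) - 2\right) \left(-28\right) = \left(\frac{5}{6} - 2\right) \left(-28\right) = \left(- \frac{7}{6}\right) \left(-28\right) = \frac{98}{3}$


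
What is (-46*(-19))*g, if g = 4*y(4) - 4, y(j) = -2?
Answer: -10488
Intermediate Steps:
g = -12 (g = 4*(-2) - 4 = -8 - 4 = -12)
(-46*(-19))*g = -46*(-19)*(-12) = 874*(-12) = -10488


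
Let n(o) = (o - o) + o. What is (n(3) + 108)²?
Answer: 12321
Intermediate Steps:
n(o) = o (n(o) = 0 + o = o)
(n(3) + 108)² = (3 + 108)² = 111² = 12321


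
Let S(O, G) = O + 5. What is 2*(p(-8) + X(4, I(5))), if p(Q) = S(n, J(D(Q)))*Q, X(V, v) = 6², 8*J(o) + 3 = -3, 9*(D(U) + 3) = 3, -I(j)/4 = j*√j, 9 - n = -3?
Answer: -200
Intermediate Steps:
n = 12 (n = 9 - 1*(-3) = 9 + 3 = 12)
I(j) = -4*j^(3/2) (I(j) = -4*j*√j = -4*j^(3/2))
D(U) = -8/3 (D(U) = -3 + (⅑)*3 = -3 + ⅓ = -8/3)
J(o) = -¾ (J(o) = -3/8 + (⅛)*(-3) = -3/8 - 3/8 = -¾)
S(O, G) = 5 + O
X(V, v) = 36
p(Q) = 17*Q (p(Q) = (5 + 12)*Q = 17*Q)
2*(p(-8) + X(4, I(5))) = 2*(17*(-8) + 36) = 2*(-136 + 36) = 2*(-100) = -200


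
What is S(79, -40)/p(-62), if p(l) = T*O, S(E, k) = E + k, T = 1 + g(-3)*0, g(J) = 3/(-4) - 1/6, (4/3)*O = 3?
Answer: 52/3 ≈ 17.333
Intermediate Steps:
O = 9/4 (O = (¾)*3 = 9/4 ≈ 2.2500)
g(J) = -11/12 (g(J) = 3*(-¼) - 1*⅙ = -¾ - ⅙ = -11/12)
T = 1 (T = 1 - 11/12*0 = 1 + 0 = 1)
p(l) = 9/4 (p(l) = 1*(9/4) = 9/4)
S(79, -40)/p(-62) = (79 - 40)/(9/4) = 39*(4/9) = 52/3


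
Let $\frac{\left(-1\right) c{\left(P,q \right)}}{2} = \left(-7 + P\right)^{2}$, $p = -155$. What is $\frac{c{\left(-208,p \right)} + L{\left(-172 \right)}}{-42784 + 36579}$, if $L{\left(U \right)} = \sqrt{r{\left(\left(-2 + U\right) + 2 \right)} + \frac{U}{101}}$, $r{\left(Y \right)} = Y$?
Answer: $\frac{18490}{1241} - \frac{2 i \sqrt{442986}}{626705} \approx 14.899 - 0.002124 i$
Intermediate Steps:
$c{\left(P,q \right)} = - 2 \left(-7 + P\right)^{2}$
$L{\left(U \right)} = \frac{\sqrt{10302} \sqrt{U}}{101}$ ($L{\left(U \right)} = \sqrt{\left(\left(-2 + U\right) + 2\right) + \frac{U}{101}} = \sqrt{U + U \frac{1}{101}} = \sqrt{U + \frac{U}{101}} = \sqrt{\frac{102 U}{101}} = \frac{\sqrt{10302} \sqrt{U}}{101}$)
$\frac{c{\left(-208,p \right)} + L{\left(-172 \right)}}{-42784 + 36579} = \frac{- 2 \left(-7 - 208\right)^{2} + \frac{\sqrt{10302} \sqrt{-172}}{101}}{-42784 + 36579} = \frac{- 2 \left(-215\right)^{2} + \frac{\sqrt{10302} \cdot 2 i \sqrt{43}}{101}}{-6205} = \left(\left(-2\right) 46225 + \frac{2 i \sqrt{442986}}{101}\right) \left(- \frac{1}{6205}\right) = \left(-92450 + \frac{2 i \sqrt{442986}}{101}\right) \left(- \frac{1}{6205}\right) = \frac{18490}{1241} - \frac{2 i \sqrt{442986}}{626705}$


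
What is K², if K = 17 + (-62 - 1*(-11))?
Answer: 1156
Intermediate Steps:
K = -34 (K = 17 + (-62 + 11) = 17 - 51 = -34)
K² = (-34)² = 1156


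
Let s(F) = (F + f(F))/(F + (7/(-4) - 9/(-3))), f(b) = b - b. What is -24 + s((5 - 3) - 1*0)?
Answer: -304/13 ≈ -23.385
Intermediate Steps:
f(b) = 0
s(F) = F/(5/4 + F) (s(F) = (F + 0)/(F + (7/(-4) - 9/(-3))) = F/(F + (7*(-1/4) - 9*(-1/3))) = F/(F + (-7/4 + 3)) = F/(F + 5/4) = F/(5/4 + F))
-24 + s((5 - 3) - 1*0) = -24 + 4*((5 - 3) - 1*0)/(5 + 4*((5 - 3) - 1*0)) = -24 + 4*(2 + 0)/(5 + 4*(2 + 0)) = -24 + 4*2/(5 + 4*2) = -24 + 4*2/(5 + 8) = -24 + 4*2/13 = -24 + 4*2*(1/13) = -24 + 8/13 = -304/13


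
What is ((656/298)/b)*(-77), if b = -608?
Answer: 3157/11324 ≈ 0.27879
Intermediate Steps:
((656/298)/b)*(-77) = ((656/298)/(-608))*(-77) = ((656*(1/298))*(-1/608))*(-77) = ((328/149)*(-1/608))*(-77) = -41/11324*(-77) = 3157/11324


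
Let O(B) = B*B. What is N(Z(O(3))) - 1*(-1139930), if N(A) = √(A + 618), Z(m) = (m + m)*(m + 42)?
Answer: 1139930 + 16*√6 ≈ 1.1400e+6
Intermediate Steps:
O(B) = B²
Z(m) = 2*m*(42 + m) (Z(m) = (2*m)*(42 + m) = 2*m*(42 + m))
N(A) = √(618 + A)
N(Z(O(3))) - 1*(-1139930) = √(618 + 2*3²*(42 + 3²)) - 1*(-1139930) = √(618 + 2*9*(42 + 9)) + 1139930 = √(618 + 2*9*51) + 1139930 = √(618 + 918) + 1139930 = √1536 + 1139930 = 16*√6 + 1139930 = 1139930 + 16*√6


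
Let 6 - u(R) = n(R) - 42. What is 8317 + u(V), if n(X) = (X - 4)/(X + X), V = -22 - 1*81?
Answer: 1723083/206 ≈ 8364.5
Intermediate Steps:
V = -103 (V = -22 - 81 = -103)
n(X) = (-4 + X)/(2*X) (n(X) = (-4 + X)/((2*X)) = (-4 + X)*(1/(2*X)) = (-4 + X)/(2*X))
u(R) = 48 - (-4 + R)/(2*R) (u(R) = 6 - ((-4 + R)/(2*R) - 42) = 6 - (-42 + (-4 + R)/(2*R)) = 6 + (42 - (-4 + R)/(2*R)) = 48 - (-4 + R)/(2*R))
8317 + u(V) = 8317 + (95/2 + 2/(-103)) = 8317 + (95/2 + 2*(-1/103)) = 8317 + (95/2 - 2/103) = 8317 + 9781/206 = 1723083/206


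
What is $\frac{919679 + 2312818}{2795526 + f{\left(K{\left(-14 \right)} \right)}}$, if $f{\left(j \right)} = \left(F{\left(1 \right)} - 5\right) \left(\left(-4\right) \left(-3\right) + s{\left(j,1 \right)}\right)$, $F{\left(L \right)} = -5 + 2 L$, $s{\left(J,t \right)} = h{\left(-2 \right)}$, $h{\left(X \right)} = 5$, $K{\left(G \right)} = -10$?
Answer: $\frac{3232497}{2795390} \approx 1.1564$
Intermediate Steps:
$s{\left(J,t \right)} = 5$
$f{\left(j \right)} = -136$ ($f{\left(j \right)} = \left(\left(-5 + 2 \cdot 1\right) - 5\right) \left(\left(-4\right) \left(-3\right) + 5\right) = \left(\left(-5 + 2\right) - 5\right) \left(12 + 5\right) = \left(-3 - 5\right) 17 = \left(-8\right) 17 = -136$)
$\frac{919679 + 2312818}{2795526 + f{\left(K{\left(-14 \right)} \right)}} = \frac{919679 + 2312818}{2795526 - 136} = \frac{3232497}{2795390}$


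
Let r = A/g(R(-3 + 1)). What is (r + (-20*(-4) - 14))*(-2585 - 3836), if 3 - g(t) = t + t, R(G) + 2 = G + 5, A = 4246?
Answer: -27687352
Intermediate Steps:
R(G) = 3 + G (R(G) = -2 + (G + 5) = -2 + (5 + G) = 3 + G)
g(t) = 3 - 2*t (g(t) = 3 - (t + t) = 3 - 2*t)
r = 4246 (r = 4246/(3 - 2*(3 + (-3 + 1))) = 4246/(3 - 2*(3 - 2)) = 4246/(3 - 2*1) = 4246/(3 - 2) = 4246/1 = 4246*1 = 4246)
(r + (-20*(-4) - 14))*(-2585 - 3836) = (4246 + (-20*(-4) - 14))*(-2585 - 3836) = (4246 + (80 - 14))*(-6421) = (4246 + 66)*(-6421) = 4312*(-6421) = -27687352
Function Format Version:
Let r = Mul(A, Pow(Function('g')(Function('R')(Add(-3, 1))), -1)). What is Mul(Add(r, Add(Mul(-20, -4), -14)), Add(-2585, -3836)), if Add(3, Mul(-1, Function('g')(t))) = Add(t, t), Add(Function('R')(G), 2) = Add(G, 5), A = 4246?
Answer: -27687352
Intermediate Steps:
Function('R')(G) = Add(3, G) (Function('R')(G) = Add(-2, Add(G, 5)) = Add(-2, Add(5, G)) = Add(3, G))
Function('g')(t) = Add(3, Mul(-2, t)) (Function('g')(t) = Add(3, Mul(-1, Add(t, t))) = Add(3, Mul(-1, Mul(2, t))) = Add(3, Mul(-2, t)))
r = 4246 (r = Mul(4246, Pow(Add(3, Mul(-2, Add(3, Add(-3, 1)))), -1)) = Mul(4246, Pow(Add(3, Mul(-2, Add(3, -2))), -1)) = Mul(4246, Pow(Add(3, Mul(-2, 1)), -1)) = Mul(4246, Pow(Add(3, -2), -1)) = Mul(4246, Pow(1, -1)) = Mul(4246, 1) = 4246)
Mul(Add(r, Add(Mul(-20, -4), -14)), Add(-2585, -3836)) = Mul(Add(4246, Add(Mul(-20, -4), -14)), Add(-2585, -3836)) = Mul(Add(4246, Add(80, -14)), -6421) = Mul(Add(4246, 66), -6421) = Mul(4312, -6421) = -27687352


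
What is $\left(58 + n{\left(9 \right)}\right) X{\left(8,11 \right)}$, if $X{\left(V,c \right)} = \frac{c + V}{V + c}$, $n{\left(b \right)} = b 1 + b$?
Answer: $76$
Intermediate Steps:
$n{\left(b \right)} = 2 b$ ($n{\left(b \right)} = b + b = 2 b$)
$X{\left(V,c \right)} = 1$ ($X{\left(V,c \right)} = \frac{V + c}{V + c} = 1$)
$\left(58 + n{\left(9 \right)}\right) X{\left(8,11 \right)} = \left(58 + 2 \cdot 9\right) 1 = \left(58 + 18\right) 1 = 76 \cdot 1 = 76$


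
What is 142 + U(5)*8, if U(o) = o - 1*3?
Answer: 158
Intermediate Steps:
U(o) = -3 + o (U(o) = o - 3 = -3 + o)
142 + U(5)*8 = 142 + (-3 + 5)*8 = 142 + 2*8 = 142 + 16 = 158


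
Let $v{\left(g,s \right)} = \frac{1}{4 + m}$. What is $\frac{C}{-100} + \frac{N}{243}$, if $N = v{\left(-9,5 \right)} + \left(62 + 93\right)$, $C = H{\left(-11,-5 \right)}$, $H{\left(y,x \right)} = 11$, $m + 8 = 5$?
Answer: $\frac{4309}{8100} \approx 0.53197$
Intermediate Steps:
$m = -3$ ($m = -8 + 5 = -3$)
$C = 11$
$v{\left(g,s \right)} = 1$ ($v{\left(g,s \right)} = \frac{1}{4 - 3} = 1^{-1} = 1$)
$N = 156$ ($N = 1 + \left(62 + 93\right) = 1 + 155 = 156$)
$\frac{C}{-100} + \frac{N}{243} = \frac{11}{-100} + \frac{156}{243} = 11 \left(- \frac{1}{100}\right) + 156 \cdot \frac{1}{243} = - \frac{11}{100} + \frac{52}{81} = \frac{4309}{8100}$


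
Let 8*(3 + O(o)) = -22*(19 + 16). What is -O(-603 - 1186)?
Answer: 397/4 ≈ 99.250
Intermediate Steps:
O(o) = -397/4 (O(o) = -3 + (-22*(19 + 16))/8 = -3 + (-22*35)/8 = -3 + (⅛)*(-770) = -3 - 385/4 = -397/4)
-O(-603 - 1186) = -1*(-397/4) = 397/4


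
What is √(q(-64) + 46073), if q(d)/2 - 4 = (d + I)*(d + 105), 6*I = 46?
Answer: √373155/3 ≈ 203.62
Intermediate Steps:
I = 23/3 (I = (⅙)*46 = 23/3 ≈ 7.6667)
q(d) = 8 + 2*(105 + d)*(23/3 + d) (q(d) = 8 + 2*((d + 23/3)*(d + 105)) = 8 + 2*((23/3 + d)*(105 + d)) = 8 + 2*((105 + d)*(23/3 + d)) = 8 + 2*(105 + d)*(23/3 + d))
√(q(-64) + 46073) = √((1618 + 2*(-64)² + (676/3)*(-64)) + 46073) = √((1618 + 2*4096 - 43264/3) + 46073) = √((1618 + 8192 - 43264/3) + 46073) = √(-13834/3 + 46073) = √(124385/3) = √373155/3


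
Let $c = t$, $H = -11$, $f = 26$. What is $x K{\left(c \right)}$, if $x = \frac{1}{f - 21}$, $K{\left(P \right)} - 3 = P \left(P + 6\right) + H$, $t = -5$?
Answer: $- \frac{13}{5} \approx -2.6$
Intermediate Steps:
$c = -5$
$K{\left(P \right)} = -8 + P \left(6 + P\right)$ ($K{\left(P \right)} = 3 + \left(P \left(P + 6\right) - 11\right) = 3 + \left(P \left(6 + P\right) - 11\right) = 3 + \left(-11 + P \left(6 + P\right)\right) = -8 + P \left(6 + P\right)$)
$x = \frac{1}{5}$ ($x = \frac{1}{26 - 21} = \frac{1}{5} \approx 0.2$)
$x K{\left(c \right)} = \frac{-8 + \left(-5\right)^{2} + 6 \left(-5\right)}{5} = \frac{-8 + 25 - 30}{5} = \frac{1}{5} \left(-13\right) = - \frac{13}{5}$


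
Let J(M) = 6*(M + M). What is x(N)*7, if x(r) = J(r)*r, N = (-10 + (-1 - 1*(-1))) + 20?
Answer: 8400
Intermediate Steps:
J(M) = 12*M (J(M) = 6*(2*M) = 12*M)
N = 10 (N = (-10 + (-1 + 1)) + 20 = (-10 + 0) + 20 = -10 + 20 = 10)
x(r) = 12*r**2 (x(r) = (12*r)*r = 12*r**2)
x(N)*7 = (12*10**2)*7 = (12*100)*7 = 1200*7 = 8400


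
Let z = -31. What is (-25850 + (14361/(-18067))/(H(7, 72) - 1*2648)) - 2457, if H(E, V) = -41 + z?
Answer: -1391069373319/49142240 ≈ -28307.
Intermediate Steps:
H(E, V) = -72 (H(E, V) = -41 - 31 = -72)
(-25850 + (14361/(-18067))/(H(7, 72) - 1*2648)) - 2457 = (-25850 + (14361/(-18067))/(-72 - 1*2648)) - 2457 = (-25850 + (14361*(-1/18067))/(-72 - 2648)) - 2457 = (-25850 - 14361/18067/(-2720)) - 2457 = (-25850 - 14361/18067*(-1/2720)) - 2457 = (-25850 + 14361/49142240) - 2457 = -1270326889639/49142240 - 2457 = -1391069373319/49142240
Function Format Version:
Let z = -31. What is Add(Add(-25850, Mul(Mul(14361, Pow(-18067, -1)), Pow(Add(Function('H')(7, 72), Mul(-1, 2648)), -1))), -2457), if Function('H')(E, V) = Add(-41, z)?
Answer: Rational(-1391069373319, 49142240) ≈ -28307.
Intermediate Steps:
Function('H')(E, V) = -72 (Function('H')(E, V) = Add(-41, -31) = -72)
Add(Add(-25850, Mul(Mul(14361, Pow(-18067, -1)), Pow(Add(Function('H')(7, 72), Mul(-1, 2648)), -1))), -2457) = Add(Add(-25850, Mul(Mul(14361, Pow(-18067, -1)), Pow(Add(-72, Mul(-1, 2648)), -1))), -2457) = Add(Add(-25850, Mul(Mul(14361, Rational(-1, 18067)), Pow(Add(-72, -2648), -1))), -2457) = Add(Add(-25850, Mul(Rational(-14361, 18067), Pow(-2720, -1))), -2457) = Add(Add(-25850, Mul(Rational(-14361, 18067), Rational(-1, 2720))), -2457) = Add(Add(-25850, Rational(14361, 49142240)), -2457) = Add(Rational(-1270326889639, 49142240), -2457) = Rational(-1391069373319, 49142240)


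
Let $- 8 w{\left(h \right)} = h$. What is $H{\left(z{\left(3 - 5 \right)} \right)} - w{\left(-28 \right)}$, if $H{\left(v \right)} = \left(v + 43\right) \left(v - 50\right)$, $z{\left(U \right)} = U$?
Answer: $- \frac{4271}{2} \approx -2135.5$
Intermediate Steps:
$w{\left(h \right)} = - \frac{h}{8}$
$H{\left(v \right)} = \left(-50 + v\right) \left(43 + v\right)$ ($H{\left(v \right)} = \left(43 + v\right) \left(-50 + v\right) = \left(-50 + v\right) \left(43 + v\right)$)
$H{\left(z{\left(3 - 5 \right)} \right)} - w{\left(-28 \right)} = \left(-2150 + \left(3 - 5\right)^{2} - 7 \left(3 - 5\right)\right) - \left(- \frac{1}{8}\right) \left(-28\right) = \left(-2150 + \left(3 - 5\right)^{2} - 7 \left(3 - 5\right)\right) - \frac{7}{2} = \left(-2150 + \left(-2\right)^{2} - -14\right) - \frac{7}{2} = \left(-2150 + 4 + 14\right) - \frac{7}{2} = -2132 - \frac{7}{2} = - \frac{4271}{2}$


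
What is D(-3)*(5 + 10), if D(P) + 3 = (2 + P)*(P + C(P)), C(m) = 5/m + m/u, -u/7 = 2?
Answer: 305/14 ≈ 21.786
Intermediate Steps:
u = -14 (u = -7*2 = -14)
C(m) = 5/m - m/14 (C(m) = 5/m + m/(-14) = 5/m + m*(-1/14) = 5/m - m/14)
D(P) = -3 + (2 + P)*(5/P + 13*P/14) (D(P) = -3 + (2 + P)*(P + (5/P - P/14)) = -3 + (2 + P)*(5/P + 13*P/14))
D(-3)*(5 + 10) = (2 + 10/(-3) + (13/7)*(-3) + (13/14)*(-3)²)*(5 + 10) = (2 + 10*(-⅓) - 39/7 + (13/14)*9)*15 = (2 - 10/3 - 39/7 + 117/14)*15 = (61/42)*15 = 305/14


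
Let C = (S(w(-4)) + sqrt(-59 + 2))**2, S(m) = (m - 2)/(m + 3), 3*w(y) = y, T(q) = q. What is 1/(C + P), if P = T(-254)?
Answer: I/(-307*I + 4*sqrt(57)) ≈ -0.0032261 + 0.00031735*I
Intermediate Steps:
w(y) = y/3
S(m) = (-2 + m)/(3 + m)
P = -254
C = (-2 + I*sqrt(57))**2 (C = ((-2 + (1/3)*(-4))/(3 + (1/3)*(-4)) + sqrt(-59 + 2))**2 = ((-2 - 4/3)/(3 - 4/3) + sqrt(-57))**2 = (-10/3/(5/3) + I*sqrt(57))**2 = ((3/5)*(-10/3) + I*sqrt(57))**2 = (-2 + I*sqrt(57))**2 ≈ -53.0 - 30.199*I)
1/(C + P) = 1/((2 - I*sqrt(57))**2 - 254) = 1/(-254 + (2 - I*sqrt(57))**2)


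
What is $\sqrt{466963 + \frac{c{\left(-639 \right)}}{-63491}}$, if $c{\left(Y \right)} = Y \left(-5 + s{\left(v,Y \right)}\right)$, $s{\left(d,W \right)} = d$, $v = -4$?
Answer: $\frac{\sqrt{1882377490728262}}{63491} \approx 683.35$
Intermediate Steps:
$c{\left(Y \right)} = - 9 Y$ ($c{\left(Y \right)} = Y \left(-5 - 4\right) = Y \left(-9\right) = - 9 Y$)
$\sqrt{466963 + \frac{c{\left(-639 \right)}}{-63491}} = \sqrt{466963 + \frac{\left(-9\right) \left(-639\right)}{-63491}} = \sqrt{466963 + 5751 \left(- \frac{1}{63491}\right)} = \sqrt{466963 - \frac{5751}{63491}} = \sqrt{\frac{29647942082}{63491}} = \frac{\sqrt{1882377490728262}}{63491}$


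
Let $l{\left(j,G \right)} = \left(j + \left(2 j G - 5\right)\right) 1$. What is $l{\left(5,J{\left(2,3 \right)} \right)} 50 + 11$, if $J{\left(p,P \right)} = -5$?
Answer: $-2489$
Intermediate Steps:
$l{\left(j,G \right)} = -5 + j + 2 G j$ ($l{\left(j,G \right)} = \left(j + \left(2 G j - 5\right)\right) 1 = \left(j + \left(-5 + 2 G j\right)\right) 1 = \left(-5 + j + 2 G j\right) 1 = -5 + j + 2 G j$)
$l{\left(5,J{\left(2,3 \right)} \right)} 50 + 11 = \left(-5 + 5 + 2 \left(-5\right) 5\right) 50 + 11 = \left(-5 + 5 - 50\right) 50 + 11 = \left(-50\right) 50 + 11 = -2500 + 11 = -2489$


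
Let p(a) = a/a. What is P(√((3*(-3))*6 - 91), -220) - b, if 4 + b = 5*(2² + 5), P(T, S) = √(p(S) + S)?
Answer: -41 + I*√219 ≈ -41.0 + 14.799*I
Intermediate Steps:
p(a) = 1
P(T, S) = √(1 + S)
b = 41 (b = -4 + 5*(2² + 5) = -4 + 5*(4 + 5) = -4 + 5*9 = -4 + 45 = 41)
P(√((3*(-3))*6 - 91), -220) - b = √(1 - 220) - 1*41 = √(-219) - 41 = I*√219 - 41 = -41 + I*√219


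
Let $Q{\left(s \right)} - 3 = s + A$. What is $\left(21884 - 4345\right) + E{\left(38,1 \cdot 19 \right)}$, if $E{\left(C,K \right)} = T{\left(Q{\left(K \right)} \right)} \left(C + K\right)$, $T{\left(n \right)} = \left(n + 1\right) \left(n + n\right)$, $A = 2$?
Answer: $85939$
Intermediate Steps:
$Q{\left(s \right)} = 5 + s$ ($Q{\left(s \right)} = 3 + \left(s + 2\right) = 3 + \left(2 + s\right) = 5 + s$)
$T{\left(n \right)} = 2 n \left(1 + n\right)$ ($T{\left(n \right)} = \left(1 + n\right) 2 n = 2 n \left(1 + n\right)$)
$E{\left(C,K \right)} = 2 \left(5 + K\right) \left(6 + K\right) \left(C + K\right)$ ($E{\left(C,K \right)} = 2 \left(5 + K\right) \left(1 + \left(5 + K\right)\right) \left(C + K\right) = 2 \left(5 + K\right) \left(6 + K\right) \left(C + K\right)$)
$\left(21884 - 4345\right) + E{\left(38,1 \cdot 19 \right)} = \left(21884 - 4345\right) + 2 \left(5 + 1 \cdot 19\right) \left(6 + 1 \cdot 19\right) \left(38 + 1 \cdot 19\right) = 17539 + 2 \left(5 + 19\right) \left(6 + 19\right) \left(38 + 19\right) = 17539 + 2 \cdot 24 \cdot 25 \cdot 57 = 17539 + 68400 = 85939$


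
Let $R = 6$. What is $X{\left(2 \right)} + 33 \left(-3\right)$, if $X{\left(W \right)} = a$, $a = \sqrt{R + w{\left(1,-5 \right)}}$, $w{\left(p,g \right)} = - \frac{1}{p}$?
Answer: $-99 + \sqrt{5} \approx -96.764$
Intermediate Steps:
$a = \sqrt{5}$ ($a = \sqrt{6 - 1^{-1}} = \sqrt{6 - 1} = \sqrt{5} \approx 2.2361$)
$X{\left(W \right)} = \sqrt{5}$
$X{\left(2 \right)} + 33 \left(-3\right) = \sqrt{5} + 33 \left(-3\right) = \sqrt{5} - 99 = -99 + \sqrt{5}$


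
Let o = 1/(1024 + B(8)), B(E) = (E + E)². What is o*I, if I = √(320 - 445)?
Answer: I*√5/256 ≈ 0.0087346*I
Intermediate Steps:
B(E) = 4*E² (B(E) = (2*E)² = 4*E²)
I = 5*I*√5 (I = √(-125) = 5*I*√5 ≈ 11.18*I)
o = 1/1280 (o = 1/(1024 + 4*8²) = 1/(1024 + 4*64) = 1/(1024 + 256) = 1/1280 ≈ 0.00078125)
o*I = (5*I*√5)/1280 = I*√5/256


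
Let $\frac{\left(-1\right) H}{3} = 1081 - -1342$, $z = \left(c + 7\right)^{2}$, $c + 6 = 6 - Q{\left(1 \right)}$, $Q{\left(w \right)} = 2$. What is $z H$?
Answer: $-181725$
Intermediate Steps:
$c = -2$ ($c = -6 + \left(6 - 2\right) = -6 + 4 = -2$)
$z = 25$ ($z = \left(-2 + 7\right)^{2} = 5^{2} = 25$)
$H = -7269$ ($H = - 3 \left(1081 - -1342\right) = - 3 \left(1081 + 1342\right) = \left(-3\right) 2423 = -7269$)
$z H = 25 \left(-7269\right) = -181725$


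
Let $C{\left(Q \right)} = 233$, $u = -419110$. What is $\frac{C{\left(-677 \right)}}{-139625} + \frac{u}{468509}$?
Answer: $- \frac{58627396347}{65415569125} \approx -0.89623$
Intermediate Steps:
$\frac{C{\left(-677 \right)}}{-139625} + \frac{u}{468509} = \frac{233}{-139625} - \frac{419110}{468509} = 233 \left(- \frac{1}{139625}\right) - \frac{419110}{468509} = - \frac{233}{139625} - \frac{419110}{468509} = - \frac{58627396347}{65415569125}$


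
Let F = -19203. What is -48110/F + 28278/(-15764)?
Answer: 107691803/151358046 ≈ 0.71150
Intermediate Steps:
-48110/F + 28278/(-15764) = -48110/(-19203) + 28278/(-15764) = -48110*(-1/19203) + 28278*(-1/15764) = 48110/19203 - 14139/7882 = 107691803/151358046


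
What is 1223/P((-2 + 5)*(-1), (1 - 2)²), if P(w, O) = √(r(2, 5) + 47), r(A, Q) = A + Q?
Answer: 1223*√6/18 ≈ 166.43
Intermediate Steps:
P(w, O) = 3*√6 (P(w, O) = √((2 + 5) + 47) = √(7 + 47) = √54 = 3*√6)
1223/P((-2 + 5)*(-1), (1 - 2)²) = 1223/((3*√6)) = 1223*(√6/18) = 1223*√6/18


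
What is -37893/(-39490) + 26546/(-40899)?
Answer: 501484267/1615101510 ≈ 0.31050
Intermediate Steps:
-37893/(-39490) + 26546/(-40899) = -37893*(-1/39490) + 26546*(-1/40899) = 37893/39490 - 26546/40899 = 501484267/1615101510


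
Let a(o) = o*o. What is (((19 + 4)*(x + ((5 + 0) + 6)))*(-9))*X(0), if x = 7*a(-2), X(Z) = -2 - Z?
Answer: 16146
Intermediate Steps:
a(o) = o**2
x = 28 (x = 7*(-2)**2 = 7*4 = 28)
(((19 + 4)*(x + ((5 + 0) + 6)))*(-9))*X(0) = (((19 + 4)*(28 + ((5 + 0) + 6)))*(-9))*(-2 - 1*0) = ((23*(28 + (5 + 6)))*(-9))*(-2 + 0) = ((23*(28 + 11))*(-9))*(-2) = ((23*39)*(-9))*(-2) = (897*(-9))*(-2) = -8073*(-2) = 16146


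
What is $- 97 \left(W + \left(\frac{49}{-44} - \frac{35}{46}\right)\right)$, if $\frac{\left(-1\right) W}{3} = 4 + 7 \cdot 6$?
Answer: $\frac{13730641}{1012} \approx 13568.0$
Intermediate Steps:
$W = -138$ ($W = - 3 \left(4 + 7 \cdot 6\right) = - 3 \left(4 + 42\right) = \left(-3\right) 46 = -138$)
$- 97 \left(W + \left(\frac{49}{-44} - \frac{35}{46}\right)\right) = - 97 \left(-138 + \left(\frac{49}{-44} - \frac{35}{46}\right)\right) = - 97 \left(-138 + \left(49 \left(- \frac{1}{44}\right) - \frac{35}{46}\right)\right) = - 97 \left(-138 - \frac{1897}{1012}\right) = \left(-97\right) \left(- \frac{141553}{1012}\right) = \frac{13730641}{1012}$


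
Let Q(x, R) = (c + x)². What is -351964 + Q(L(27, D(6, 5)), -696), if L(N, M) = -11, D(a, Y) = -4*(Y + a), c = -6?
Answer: -351675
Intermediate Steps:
D(a, Y) = -4*Y - 4*a
Q(x, R) = (-6 + x)²
-351964 + Q(L(27, D(6, 5)), -696) = -351964 + (-6 - 11)² = -351964 + (-17)² = -351964 + 289 = -351675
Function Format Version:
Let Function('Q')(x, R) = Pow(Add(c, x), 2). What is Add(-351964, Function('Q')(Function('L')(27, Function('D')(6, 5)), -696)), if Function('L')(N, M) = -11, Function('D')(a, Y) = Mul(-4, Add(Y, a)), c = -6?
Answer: -351675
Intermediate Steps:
Function('D')(a, Y) = Add(Mul(-4, Y), Mul(-4, a))
Function('Q')(x, R) = Pow(Add(-6, x), 2)
Add(-351964, Function('Q')(Function('L')(27, Function('D')(6, 5)), -696)) = Add(-351964, Pow(Add(-6, -11), 2)) = Add(-351964, Pow(-17, 2)) = Add(-351964, 289) = -351675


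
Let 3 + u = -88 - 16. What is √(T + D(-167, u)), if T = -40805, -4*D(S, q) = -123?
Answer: I*√163097/2 ≈ 201.93*I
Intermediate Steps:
u = -107 (u = -3 + (-88 - 16) = -3 - 104 = -107)
D(S, q) = 123/4 (D(S, q) = -¼*(-123) = 123/4)
√(T + D(-167, u)) = √(-40805 + 123/4) = √(-163097/4) = I*√163097/2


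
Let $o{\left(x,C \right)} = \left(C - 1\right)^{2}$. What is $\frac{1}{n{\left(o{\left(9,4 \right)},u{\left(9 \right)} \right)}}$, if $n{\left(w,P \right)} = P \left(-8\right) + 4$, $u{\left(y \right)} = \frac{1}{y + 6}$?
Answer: $\frac{15}{52} \approx 0.28846$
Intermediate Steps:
$o{\left(x,C \right)} = \left(-1 + C\right)^{2}$
$u{\left(y \right)} = \frac{1}{6 + y}$
$n{\left(w,P \right)} = 4 - 8 P$ ($n{\left(w,P \right)} = - 8 P + 4 = 4 - 8 P$)
$\frac{1}{n{\left(o{\left(9,4 \right)},u{\left(9 \right)} \right)}} = \frac{1}{4 - \frac{8}{6 + 9}} = \frac{1}{4 - \frac{8}{15}} = \frac{1}{\frac{52}{15}} = \frac{15}{52}$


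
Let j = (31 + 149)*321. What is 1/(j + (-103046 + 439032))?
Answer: 1/393766 ≈ 2.5396e-6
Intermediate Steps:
j = 57780 (j = 180*321 = 57780)
1/(j + (-103046 + 439032)) = 1/(57780 + (-103046 + 439032)) = 1/(57780 + 335986) = 1/393766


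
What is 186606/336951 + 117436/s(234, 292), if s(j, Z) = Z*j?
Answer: 1453349789/639532998 ≈ 2.2725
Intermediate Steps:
186606/336951 + 117436/s(234, 292) = 186606/336951 + 117436/((292*234)) = 186606*(1/336951) + 117436/68328 = 20734/37439 + 117436*(1/68328) = 20734/37439 + 29359/17082 = 1453349789/639532998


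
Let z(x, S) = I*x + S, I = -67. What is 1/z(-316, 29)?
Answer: 1/21201 ≈ 4.7168e-5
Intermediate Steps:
z(x, S) = S - 67*x (z(x, S) = -67*x + S = S - 67*x)
1/z(-316, 29) = 1/(29 - 67*(-316)) = 1/(29 + 21172) = 1/21201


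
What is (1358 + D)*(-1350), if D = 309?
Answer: -2250450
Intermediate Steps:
(1358 + D)*(-1350) = (1358 + 309)*(-1350) = 1667*(-1350) = -2250450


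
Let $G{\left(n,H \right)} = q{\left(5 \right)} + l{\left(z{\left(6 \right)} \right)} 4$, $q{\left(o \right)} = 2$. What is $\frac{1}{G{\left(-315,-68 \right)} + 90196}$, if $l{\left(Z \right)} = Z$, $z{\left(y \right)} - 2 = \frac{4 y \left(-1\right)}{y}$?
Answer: $\frac{1}{90190} \approx 1.1088 \cdot 10^{-5}$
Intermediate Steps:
$z{\left(y \right)} = -2$ ($z{\left(y \right)} = 2 + \frac{4 y \left(-1\right)}{y} = 2 + \frac{\left(-4\right) y}{y} = 2 - 4 = -2$)
$G{\left(n,H \right)} = -6$ ($G{\left(n,H \right)} = 2 - 8 = -6$)
$\frac{1}{G{\left(-315,-68 \right)} + 90196} = \frac{1}{-6 + 90196} = \frac{1}{90190}$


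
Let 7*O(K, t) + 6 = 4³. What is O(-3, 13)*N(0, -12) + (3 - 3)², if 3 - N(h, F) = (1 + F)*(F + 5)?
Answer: -4292/7 ≈ -613.14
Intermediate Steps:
O(K, t) = 58/7 (O(K, t) = -6/7 + (⅐)*4³ = -6/7 + (⅐)*64 = -6/7 + 64/7 = 58/7)
N(h, F) = 3 - (1 + F)*(5 + F) (N(h, F) = 3 - (1 + F)*(F + 5) = 3 - (1 + F)*(5 + F))
O(-3, 13)*N(0, -12) + (3 - 3)² = 58*(-2 - 1*(-12)² - 6*(-12))/7 + (3 - 3)² = 58*(-2 - 1*144 + 72)/7 + 0² = 58*(-2 - 144 + 72)/7 + 0 = (58/7)*(-74) + 0 = -4292/7 + 0 = -4292/7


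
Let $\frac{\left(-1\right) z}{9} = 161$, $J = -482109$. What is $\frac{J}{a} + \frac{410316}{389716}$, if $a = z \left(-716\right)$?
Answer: $\frac{19817557825}{33693676212} \approx 0.58817$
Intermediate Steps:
$z = -1449$ ($z = \left(-9\right) 161 = -1449$)
$a = 1037484$ ($a = \left(-1449\right) \left(-716\right) = 1037484$)
$\frac{J}{a} + \frac{410316}{389716} = - \frac{482109}{1037484} + \frac{410316}{389716} = \left(-482109\right) \frac{1}{1037484} + 410316 \cdot \frac{1}{389716} = - \frac{160703}{345828} + \frac{102579}{97429} = \frac{19817557825}{33693676212}$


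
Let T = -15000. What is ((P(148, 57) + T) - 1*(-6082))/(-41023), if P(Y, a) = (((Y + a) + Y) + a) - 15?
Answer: 8523/41023 ≈ 0.20776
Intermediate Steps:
P(Y, a) = -15 + 2*Y + 2*a (P(Y, a) = ((a + 2*Y) + a) - 15 = (2*Y + 2*a) - 15 = -15 + 2*Y + 2*a)
((P(148, 57) + T) - 1*(-6082))/(-41023) = (((-15 + 2*148 + 2*57) - 15000) - 1*(-6082))/(-41023) = (((-15 + 296 + 114) - 15000) + 6082)*(-1/41023) = ((395 - 15000) + 6082)*(-1/41023) = (-14605 + 6082)*(-1/41023) = -8523*(-1/41023) = 8523/41023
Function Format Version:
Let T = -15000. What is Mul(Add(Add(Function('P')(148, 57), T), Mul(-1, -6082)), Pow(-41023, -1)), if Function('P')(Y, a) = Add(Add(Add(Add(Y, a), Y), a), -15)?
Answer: Rational(8523, 41023) ≈ 0.20776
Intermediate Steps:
Function('P')(Y, a) = Add(-15, Mul(2, Y), Mul(2, a)) (Function('P')(Y, a) = Add(Add(Add(a, Mul(2, Y)), a), -15) = Add(Add(Mul(2, Y), Mul(2, a)), -15) = Add(-15, Mul(2, Y), Mul(2, a)))
Mul(Add(Add(Function('P')(148, 57), T), Mul(-1, -6082)), Pow(-41023, -1)) = Mul(Add(Add(Add(-15, Mul(2, 148), Mul(2, 57)), -15000), Mul(-1, -6082)), Pow(-41023, -1)) = Mul(Add(Add(Add(-15, 296, 114), -15000), 6082), Rational(-1, 41023)) = Mul(Add(Add(395, -15000), 6082), Rational(-1, 41023)) = Mul(Add(-14605, 6082), Rational(-1, 41023)) = Mul(-8523, Rational(-1, 41023)) = Rational(8523, 41023)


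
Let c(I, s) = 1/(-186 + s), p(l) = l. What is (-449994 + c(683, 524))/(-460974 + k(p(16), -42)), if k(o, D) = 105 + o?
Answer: 152097971/155768314 ≈ 0.97644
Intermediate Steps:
(-449994 + c(683, 524))/(-460974 + k(p(16), -42)) = (-449994 + 1/(-186 + 524))/(-460974 + (105 + 16)) = (-449994 + 1/338)/(-460974 + 121) = (-449994 + 1/338)/(-460853) = -152097971/338*(-1/460853) = 152097971/155768314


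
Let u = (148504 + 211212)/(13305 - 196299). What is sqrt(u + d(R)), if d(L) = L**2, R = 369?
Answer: sqrt(23262912747327)/13071 ≈ 369.00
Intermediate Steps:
u = -25694/13071 (u = 359716/(-182994) = 359716*(-1/182994) = -25694/13071 ≈ -1.9657)
sqrt(u + d(R)) = sqrt(-25694/13071 + 369**2) = sqrt(-25694/13071 + 136161) = sqrt(1779734737/13071) = sqrt(23262912747327)/13071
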